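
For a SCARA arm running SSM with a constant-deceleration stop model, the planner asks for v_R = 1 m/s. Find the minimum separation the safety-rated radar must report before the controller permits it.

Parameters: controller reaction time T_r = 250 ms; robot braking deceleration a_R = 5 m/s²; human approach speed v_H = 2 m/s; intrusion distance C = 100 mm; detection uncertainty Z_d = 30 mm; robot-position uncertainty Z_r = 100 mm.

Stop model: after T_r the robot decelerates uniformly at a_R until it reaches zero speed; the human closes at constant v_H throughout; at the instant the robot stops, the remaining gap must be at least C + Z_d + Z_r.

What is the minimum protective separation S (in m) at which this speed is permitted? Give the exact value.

T_s = v_R/a_R = 1/5 = 0.2000 s
robot in T_r: 1.0000·0.2500 = 0.2500 m
robot under decel: 1.0000²/(2·5.0000) = 0.1000 m
human closes 2.0000·0.4500 = 0.9000 m
margins: 0.1000+0.0300+0.1000 = 0.2300 m
S_min ≈ 0.2500+0.1000+0.9000+0.2300  ⇒  S_min = 37/25 m

S_min = 37/25 m = 1.4800 m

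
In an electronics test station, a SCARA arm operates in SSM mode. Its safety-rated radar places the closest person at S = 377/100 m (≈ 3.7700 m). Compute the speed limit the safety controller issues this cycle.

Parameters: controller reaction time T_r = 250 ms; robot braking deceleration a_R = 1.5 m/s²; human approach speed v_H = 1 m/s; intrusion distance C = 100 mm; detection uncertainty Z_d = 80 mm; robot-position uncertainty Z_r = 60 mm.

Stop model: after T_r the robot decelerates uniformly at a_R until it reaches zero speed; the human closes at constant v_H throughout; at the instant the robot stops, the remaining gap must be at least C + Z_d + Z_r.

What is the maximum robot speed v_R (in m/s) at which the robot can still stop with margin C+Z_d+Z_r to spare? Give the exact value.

v_R_max = 41/20 m/s = 2.0500 m/s

collect terms ⇒ (1/3)·v_R² + (11/12)·v_R + (-82/25) = 0
  disc = (11/12)² − 4·(1/3)·(-82/25) = 18769/3600 ; √disc = 137/60
  v_R = (−(11/12) + 137/60) / (2·(1/3)) = 41/20 m/s
check:
braking lasts T_s = (41/20)/(3/2) = 1.3667 s
robot covers v_R·T_r = 2.0500·0.2500 = 0.5125 m before braking
braking distance = 2.0500²/(2·1.5000) = 1.4008 m
person approaches 1.0000·(0.2500+1.3667) = 1.6167 m
residual clearance needed = 0.1000+0.0800+0.0600 = 0.2400 m
sum ≈ 0.5125+1.4008+1.6167+0.2400 ≈ 3.7700 m = S ✓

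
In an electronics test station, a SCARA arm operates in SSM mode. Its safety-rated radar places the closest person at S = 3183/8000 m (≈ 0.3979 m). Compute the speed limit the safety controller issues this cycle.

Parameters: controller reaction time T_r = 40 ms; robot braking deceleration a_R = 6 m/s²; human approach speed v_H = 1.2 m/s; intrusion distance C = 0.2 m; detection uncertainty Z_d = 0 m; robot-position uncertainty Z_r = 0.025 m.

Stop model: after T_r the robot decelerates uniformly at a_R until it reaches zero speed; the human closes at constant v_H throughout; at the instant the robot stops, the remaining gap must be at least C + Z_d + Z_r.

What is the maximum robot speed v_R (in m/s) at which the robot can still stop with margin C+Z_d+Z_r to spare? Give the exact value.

v_R_max = 9/20 m/s = 0.4500 m/s

at the boundary: (1/12)·v² + (6/25)·v + (-999/8000) = 0
  disc = (6/25)² − 4·(1/12)·(-999/8000) = 3969/40000 ; √disc = 63/200
  v_R = (−(6/25) + 63/200) / (2·(1/12)) = 9/20 m/s
check:
stop time T_s = (9/20)/6 = 0.0750 s
reaction-phase robot travel = 0.4500·0.0400 = 0.0180 m
robot covers 0.4500·0.0750 − ½·6.0000·0.0750² = 0.0169 m while stopping
human closes 1.2000·0.1150 = 0.1380 m
C+Z_d+Z_r = 0.2000+0.0000+0.0250 = 0.2250 m
sum ≈ 0.0180+0.0169+0.1380+0.2250 ≈ 0.3979 m = S ✓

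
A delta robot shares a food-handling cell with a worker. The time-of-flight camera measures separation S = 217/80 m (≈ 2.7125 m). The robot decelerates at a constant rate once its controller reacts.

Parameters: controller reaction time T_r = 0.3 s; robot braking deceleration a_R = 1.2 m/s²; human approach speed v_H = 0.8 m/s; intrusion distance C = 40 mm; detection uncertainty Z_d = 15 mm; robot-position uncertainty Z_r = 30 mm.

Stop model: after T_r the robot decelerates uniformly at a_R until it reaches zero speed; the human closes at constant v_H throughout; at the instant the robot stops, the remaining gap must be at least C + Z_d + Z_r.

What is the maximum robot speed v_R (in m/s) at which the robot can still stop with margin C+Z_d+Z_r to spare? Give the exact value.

v_R_max = 3/2 m/s = 1.5000 m/s

quadratic (5/12)·v² + (29/30)·v + (-191/80) = 0
  disc = (29/30)² − 4·(5/12)·(-191/80) = 17689/3600 ; √disc = 133/60
  v_R = (−(29/30) + 133/60) / (2·(5/12)) = 3/2 m/s
check:
braking lasts T_s = (3/2)/(6/5) = 1.2500 s
robot in T_r: 1.5000·0.3000 = 0.4500 m
robot under decel: 1.5000²/(2·1.2000) = 0.9375 m
human closes 0.8000·1.5500 = 1.2400 m
margins: 0.0400+0.0150+0.0300 = 0.0850 m
sum ≈ 0.4500+0.9375+1.2400+0.0850 ≈ 2.7125 m = S ✓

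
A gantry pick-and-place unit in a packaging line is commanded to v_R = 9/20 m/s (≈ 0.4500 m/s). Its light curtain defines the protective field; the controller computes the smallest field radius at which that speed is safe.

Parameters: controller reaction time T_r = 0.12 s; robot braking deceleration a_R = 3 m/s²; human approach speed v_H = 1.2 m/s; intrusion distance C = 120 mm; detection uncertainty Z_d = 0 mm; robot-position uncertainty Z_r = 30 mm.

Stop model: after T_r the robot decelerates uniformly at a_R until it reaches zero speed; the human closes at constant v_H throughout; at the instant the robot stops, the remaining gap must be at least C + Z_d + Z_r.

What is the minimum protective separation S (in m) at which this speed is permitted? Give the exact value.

braking lasts T_s = (9/20)/3 = 0.1500 s
robot in T_r: 0.4500·0.1200 = 0.0540 m
robot under decel: 0.4500²/(2·3.0000) = 0.0338 m
human over T_r+T_s: 1.2000·(0.1200+0.1500) = 0.3240 m
residual clearance needed = 0.1200+0.0000+0.0300 = 0.1500 m
S_min ≈ 0.0540+0.0338+0.3240+0.1500  ⇒  S_min = 2247/4000 m

S_min = 2247/4000 m = 0.5617 m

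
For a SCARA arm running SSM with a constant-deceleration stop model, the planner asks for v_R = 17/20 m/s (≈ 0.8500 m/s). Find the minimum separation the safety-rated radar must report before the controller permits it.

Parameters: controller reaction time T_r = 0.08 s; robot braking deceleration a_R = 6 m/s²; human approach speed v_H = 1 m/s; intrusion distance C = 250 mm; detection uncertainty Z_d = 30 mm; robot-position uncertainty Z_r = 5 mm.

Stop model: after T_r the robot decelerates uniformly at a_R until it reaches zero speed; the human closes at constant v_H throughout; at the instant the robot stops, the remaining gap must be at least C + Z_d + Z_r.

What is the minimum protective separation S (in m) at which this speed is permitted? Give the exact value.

S_min = 5079/8000 m = 0.6349 m

braking lasts T_s = (17/20)/6 = 0.1417 s
robot covers v_R·T_r = 0.8500·0.0800 = 0.0680 m before braking
robot covers 0.8500·0.1417 − ½·6.0000·0.1417² = 0.0602 m while stopping
human over T_r+T_s: 1.0000·(0.0800+0.1417) = 0.2217 m
residual clearance needed = 0.2500+0.0300+0.0050 = 0.2850 m
S_min ≈ 0.0680+0.0602+0.2217+0.2850  ⇒  S_min = 5079/8000 m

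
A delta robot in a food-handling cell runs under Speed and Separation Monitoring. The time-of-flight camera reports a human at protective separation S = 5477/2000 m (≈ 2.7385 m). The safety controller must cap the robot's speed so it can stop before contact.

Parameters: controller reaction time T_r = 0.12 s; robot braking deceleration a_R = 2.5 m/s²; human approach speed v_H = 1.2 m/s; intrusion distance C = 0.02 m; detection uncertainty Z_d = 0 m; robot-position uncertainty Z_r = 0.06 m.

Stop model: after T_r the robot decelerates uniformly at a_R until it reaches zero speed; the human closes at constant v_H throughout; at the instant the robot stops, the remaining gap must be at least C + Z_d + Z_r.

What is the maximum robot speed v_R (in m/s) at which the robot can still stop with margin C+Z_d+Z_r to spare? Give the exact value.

v_R_max = 47/20 m/s = 2.3500 m/s

at the boundary: (1/5)·v² + (3/5)·v + (-5029/2000) = 0
  disc = (3/5)² − 4·(1/5)·(-5029/2000) = 5929/2500 ; √disc = 77/50
  v_R = (−(3/5) + 77/50) / (2·(1/5)) = 47/20 m/s
check:
braking lasts T_s = (47/20)/(5/2) = 0.9400 s
robot in T_r: 2.3500·0.1200 = 0.2820 m
robot covers 2.3500·0.9400 − ½·2.5000·0.9400² = 1.1045 m while stopping
human closes 1.2000·1.0600 = 1.2720 m
margins: 0.0200+0.0000+0.0600 = 0.0800 m
sum ≈ 0.2820+1.1045+1.2720+0.0800 ≈ 2.7385 m = S ✓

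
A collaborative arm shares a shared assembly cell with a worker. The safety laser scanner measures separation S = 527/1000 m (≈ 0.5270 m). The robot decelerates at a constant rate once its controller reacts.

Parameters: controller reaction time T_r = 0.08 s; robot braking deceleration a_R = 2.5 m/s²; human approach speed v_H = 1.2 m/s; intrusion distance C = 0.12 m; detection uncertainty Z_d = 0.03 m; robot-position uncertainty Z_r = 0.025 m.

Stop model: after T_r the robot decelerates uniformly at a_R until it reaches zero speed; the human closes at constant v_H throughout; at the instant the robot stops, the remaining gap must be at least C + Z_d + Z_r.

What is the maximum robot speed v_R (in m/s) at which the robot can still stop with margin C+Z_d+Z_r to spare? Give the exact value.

v_R_max = 2/5 m/s = 0.4000 m/s

quadratic (1/5)·v² + (14/25)·v + (-32/125) = 0
  disc = (14/25)² − 4·(1/5)·(-32/125) = 324/625 ; √disc = 18/25
  v_R = (−(14/25) + 18/25) / (2·(1/5)) = 2/5 m/s
check:
T_s = v_R/a_R = (2/5)/(5/2) = 0.1600 s
reaction-phase robot travel = 0.4000·0.0800 = 0.0320 m
robot covers 0.4000·0.1600 − ½·2.5000·0.1600² = 0.0320 m while stopping
human closes 1.2000·0.2400 = 0.2880 m
residual clearance needed = 0.1200+0.0300+0.0250 = 0.1750 m
sum ≈ 0.0320+0.0320+0.2880+0.1750 ≈ 0.5270 m = S ✓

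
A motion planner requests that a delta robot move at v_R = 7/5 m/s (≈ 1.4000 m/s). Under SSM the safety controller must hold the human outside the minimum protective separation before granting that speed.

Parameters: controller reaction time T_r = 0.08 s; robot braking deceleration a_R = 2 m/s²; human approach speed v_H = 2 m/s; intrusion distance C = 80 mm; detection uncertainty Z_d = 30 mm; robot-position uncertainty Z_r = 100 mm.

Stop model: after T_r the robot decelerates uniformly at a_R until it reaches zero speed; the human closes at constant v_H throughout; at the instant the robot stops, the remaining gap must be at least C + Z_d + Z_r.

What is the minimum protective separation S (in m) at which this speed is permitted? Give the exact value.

braking lasts T_s = (7/5)/2 = 0.7000 s
reaction-phase robot travel = 1.4000·0.0800 = 0.1120 m
robot under decel: 1.4000²/(2·2.0000) = 0.4900 m
human over T_r+T_s: 2.0000·(0.0800+0.7000) = 1.5600 m
residual clearance needed = 0.0800+0.0300+0.1000 = 0.2100 m
S_min ≈ 0.1120+0.4900+1.5600+0.2100  ⇒  S_min = 593/250 m

S_min = 593/250 m = 2.3720 m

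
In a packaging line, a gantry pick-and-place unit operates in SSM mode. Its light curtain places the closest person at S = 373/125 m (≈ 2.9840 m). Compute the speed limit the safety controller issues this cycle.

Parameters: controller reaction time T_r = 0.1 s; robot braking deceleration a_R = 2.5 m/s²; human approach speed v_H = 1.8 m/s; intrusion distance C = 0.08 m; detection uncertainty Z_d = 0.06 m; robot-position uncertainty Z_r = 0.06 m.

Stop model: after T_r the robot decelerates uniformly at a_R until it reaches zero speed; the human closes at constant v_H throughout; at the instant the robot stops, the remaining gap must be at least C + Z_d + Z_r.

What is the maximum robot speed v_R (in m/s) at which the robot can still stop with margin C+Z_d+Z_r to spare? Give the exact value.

quadratic (1/5)·v² + (41/50)·v + (-651/250) = 0
  disc = (41/50)² − 4·(1/5)·(-651/250) = 6889/2500 ; √disc = 83/50
  v_R = (−(41/50) + 83/50) / (2·(1/5)) = 21/10 m/s
check:
braking lasts T_s = (21/10)/(5/2) = 0.8400 s
reaction-phase robot travel = 2.1000·0.1000 = 0.2100 m
robot covers 2.1000·0.8400 − ½·2.5000·0.8400² = 0.8820 m while stopping
human closes 1.8000·0.9400 = 1.6920 m
margins: 0.0800+0.0600+0.0600 = 0.2000 m
sum ≈ 0.2100+0.8820+1.6920+0.2000 ≈ 2.9840 m = S ✓

v_R_max = 21/10 m/s = 2.1000 m/s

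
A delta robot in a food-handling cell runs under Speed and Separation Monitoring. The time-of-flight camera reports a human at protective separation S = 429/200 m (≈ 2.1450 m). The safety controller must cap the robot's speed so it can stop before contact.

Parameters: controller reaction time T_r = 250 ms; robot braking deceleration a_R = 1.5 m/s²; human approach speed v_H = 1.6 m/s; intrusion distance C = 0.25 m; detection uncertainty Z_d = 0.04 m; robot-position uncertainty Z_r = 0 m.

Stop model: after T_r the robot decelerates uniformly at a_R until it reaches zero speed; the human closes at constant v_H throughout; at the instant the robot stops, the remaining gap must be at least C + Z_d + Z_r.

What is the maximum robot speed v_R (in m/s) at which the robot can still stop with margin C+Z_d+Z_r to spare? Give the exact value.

v_R_max = 9/10 m/s = 0.9000 m/s

quadratic (1/3)·v² + (79/60)·v + (-291/200) = 0
  disc = (79/60)² − 4·(1/3)·(-291/200) = 529/144 ; √disc = 23/12
  v_R = (−(79/60) + 23/12) / (2·(1/3)) = 9/10 m/s
check:
stop time T_s = (9/10)/(3/2) = 0.6000 s
robot covers v_R·T_r = 0.9000·0.2500 = 0.2250 m before braking
robot covers 0.9000·0.6000 − ½·1.5000·0.6000² = 0.2700 m while stopping
human closes 1.6000·0.8500 = 1.3600 m
residual clearance needed = 0.2500+0.0400+0.0000 = 0.2900 m
sum ≈ 0.2250+0.2700+1.3600+0.2900 ≈ 2.1450 m = S ✓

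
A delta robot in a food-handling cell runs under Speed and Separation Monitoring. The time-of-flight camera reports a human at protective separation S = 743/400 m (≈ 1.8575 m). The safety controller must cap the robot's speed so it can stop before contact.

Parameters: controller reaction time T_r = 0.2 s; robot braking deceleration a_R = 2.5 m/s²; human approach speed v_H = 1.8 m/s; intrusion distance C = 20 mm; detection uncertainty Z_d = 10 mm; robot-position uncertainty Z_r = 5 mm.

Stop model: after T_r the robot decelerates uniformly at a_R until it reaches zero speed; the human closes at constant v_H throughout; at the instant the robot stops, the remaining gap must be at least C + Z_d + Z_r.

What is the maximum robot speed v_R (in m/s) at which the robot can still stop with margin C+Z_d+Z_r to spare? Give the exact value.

v_R_max = 5/4 m/s = 1.2500 m/s

quadratic (1/5)·v² + (23/25)·v + (-117/80) = 0
  disc = (23/25)² − 4·(1/5)·(-117/80) = 5041/2500 ; √disc = 71/50
  v_R = (−(23/25) + 71/50) / (2·(1/5)) = 5/4 m/s
check:
braking lasts T_s = (5/4)/(5/2) = 0.5000 s
robot in T_r: 1.2500·0.2000 = 0.2500 m
braking distance = 1.2500²/(2·2.5000) = 0.3125 m
human closes 1.8000·0.7000 = 1.2600 m
C+Z_d+Z_r = 0.0200+0.0100+0.0050 = 0.0350 m
sum ≈ 0.2500+0.3125+1.2600+0.0350 ≈ 1.8575 m = S ✓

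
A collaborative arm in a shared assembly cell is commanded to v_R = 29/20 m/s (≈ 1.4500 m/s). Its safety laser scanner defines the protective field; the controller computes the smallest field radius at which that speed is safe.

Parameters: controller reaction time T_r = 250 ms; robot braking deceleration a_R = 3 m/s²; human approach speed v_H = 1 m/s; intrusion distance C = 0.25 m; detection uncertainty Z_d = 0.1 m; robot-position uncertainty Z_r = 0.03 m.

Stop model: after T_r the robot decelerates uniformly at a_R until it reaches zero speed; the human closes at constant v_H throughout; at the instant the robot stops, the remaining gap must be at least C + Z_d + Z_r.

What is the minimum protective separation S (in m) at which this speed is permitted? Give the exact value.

S_min = 1461/800 m = 1.8262 m

braking lasts T_s = (29/20)/3 = 0.4833 s
robot in T_r: 1.4500·0.2500 = 0.3625 m
braking distance = 1.4500²/(2·3.0000) = 0.3504 m
human over T_r+T_s: 1.0000·(0.2500+0.4833) = 0.7333 m
margins: 0.2500+0.1000+0.0300 = 0.3800 m
S_min ≈ 0.3625+0.3504+0.7333+0.3800  ⇒  S_min = 1461/800 m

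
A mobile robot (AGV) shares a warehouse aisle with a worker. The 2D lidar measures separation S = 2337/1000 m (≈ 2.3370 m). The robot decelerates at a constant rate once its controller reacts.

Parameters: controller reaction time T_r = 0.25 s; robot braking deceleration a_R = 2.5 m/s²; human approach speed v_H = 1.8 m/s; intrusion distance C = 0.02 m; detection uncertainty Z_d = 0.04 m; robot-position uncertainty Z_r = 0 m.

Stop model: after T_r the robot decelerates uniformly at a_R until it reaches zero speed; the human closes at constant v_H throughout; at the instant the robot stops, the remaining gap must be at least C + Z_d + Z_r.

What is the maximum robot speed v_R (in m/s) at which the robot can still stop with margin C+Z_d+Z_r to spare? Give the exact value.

collect terms ⇒ (1/5)·v_R² + (97/100)·v_R + (-1827/1000) = 0
  disc = (97/100)² − 4·(1/5)·(-1827/1000) = 961/400 ; √disc = 31/20
  v_R = (−(97/100) + 31/20) / (2·(1/5)) = 29/20 m/s
check:
stop time T_s = (29/20)/(5/2) = 0.5800 s
robot covers v_R·T_r = 1.4500·0.2500 = 0.3625 m before braking
braking distance = 1.4500²/(2·2.5000) = 0.4205 m
human closes 1.8000·0.8300 = 1.4940 m
C+Z_d+Z_r = 0.0200+0.0400+0.0000 = 0.0600 m
sum ≈ 0.3625+0.4205+1.4940+0.0600 ≈ 2.3370 m = S ✓

v_R_max = 29/20 m/s = 1.4500 m/s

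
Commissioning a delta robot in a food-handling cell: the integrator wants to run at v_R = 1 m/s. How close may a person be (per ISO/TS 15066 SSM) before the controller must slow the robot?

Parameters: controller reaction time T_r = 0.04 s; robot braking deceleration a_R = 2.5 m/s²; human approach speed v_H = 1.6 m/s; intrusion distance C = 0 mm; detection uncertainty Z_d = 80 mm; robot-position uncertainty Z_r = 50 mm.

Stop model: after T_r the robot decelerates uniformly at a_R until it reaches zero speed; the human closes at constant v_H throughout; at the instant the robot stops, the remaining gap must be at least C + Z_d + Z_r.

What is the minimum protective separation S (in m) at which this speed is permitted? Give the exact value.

S_min = 537/500 m = 1.0740 m

braking lasts T_s = 1/(5/2) = 0.4000 s
robot covers v_R·T_r = 1.0000·0.0400 = 0.0400 m before braking
robot covers 1.0000·0.4000 − ½·2.5000·0.4000² = 0.2000 m while stopping
human closes 1.6000·0.4400 = 0.7040 m
residual clearance needed = 0.0000+0.0800+0.0500 = 0.1300 m
S_min ≈ 0.0400+0.2000+0.7040+0.1300  ⇒  S_min = 537/500 m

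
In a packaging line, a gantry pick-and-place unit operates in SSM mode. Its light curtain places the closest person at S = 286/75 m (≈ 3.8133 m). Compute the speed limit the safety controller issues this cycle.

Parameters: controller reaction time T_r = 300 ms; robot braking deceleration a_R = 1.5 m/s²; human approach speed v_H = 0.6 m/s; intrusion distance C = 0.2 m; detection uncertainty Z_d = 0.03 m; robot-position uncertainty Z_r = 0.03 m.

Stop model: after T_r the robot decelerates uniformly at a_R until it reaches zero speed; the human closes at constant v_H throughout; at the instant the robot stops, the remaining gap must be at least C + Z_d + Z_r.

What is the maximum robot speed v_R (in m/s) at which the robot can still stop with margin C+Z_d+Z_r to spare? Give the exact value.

v_R_max = 23/10 m/s = 2.3000 m/s

at the boundary: (1/3)·v² + (7/10)·v + (-253/75) = 0
  disc = (7/10)² − 4·(1/3)·(-253/75) = 4489/900 ; √disc = 67/30
  v_R = (−(7/10) + 67/30) / (2·(1/3)) = 23/10 m/s
check:
stop time T_s = (23/10)/(3/2) = 1.5333 s
reaction-phase robot travel = 2.3000·0.3000 = 0.6900 m
braking distance = 2.3000²/(2·1.5000) = 1.7633 m
human over T_r+T_s: 0.6000·(0.3000+1.5333) = 1.1000 m
margins: 0.2000+0.0300+0.0300 = 0.2600 m
sum ≈ 0.6900+1.7633+1.1000+0.2600 ≈ 3.8133 m = S ✓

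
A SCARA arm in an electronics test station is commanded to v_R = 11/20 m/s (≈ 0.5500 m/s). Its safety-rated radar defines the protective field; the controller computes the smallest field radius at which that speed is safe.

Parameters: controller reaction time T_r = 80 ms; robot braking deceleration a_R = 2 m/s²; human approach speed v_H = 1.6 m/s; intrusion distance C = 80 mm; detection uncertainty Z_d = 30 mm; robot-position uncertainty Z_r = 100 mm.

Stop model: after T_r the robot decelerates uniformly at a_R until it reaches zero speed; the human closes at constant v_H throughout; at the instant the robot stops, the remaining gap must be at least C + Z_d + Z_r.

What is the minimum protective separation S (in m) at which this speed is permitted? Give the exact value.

stop time T_s = (11/20)/2 = 0.2750 s
robot covers v_R·T_r = 0.5500·0.0800 = 0.0440 m before braking
robot under decel: 0.5500²/(2·2.0000) = 0.0756 m
human closes 1.6000·0.3550 = 0.5680 m
residual clearance needed = 0.0800+0.0300+0.1000 = 0.2100 m
S_min ≈ 0.0440+0.0756+0.5680+0.2100  ⇒  S_min = 7181/8000 m

S_min = 7181/8000 m = 0.8976 m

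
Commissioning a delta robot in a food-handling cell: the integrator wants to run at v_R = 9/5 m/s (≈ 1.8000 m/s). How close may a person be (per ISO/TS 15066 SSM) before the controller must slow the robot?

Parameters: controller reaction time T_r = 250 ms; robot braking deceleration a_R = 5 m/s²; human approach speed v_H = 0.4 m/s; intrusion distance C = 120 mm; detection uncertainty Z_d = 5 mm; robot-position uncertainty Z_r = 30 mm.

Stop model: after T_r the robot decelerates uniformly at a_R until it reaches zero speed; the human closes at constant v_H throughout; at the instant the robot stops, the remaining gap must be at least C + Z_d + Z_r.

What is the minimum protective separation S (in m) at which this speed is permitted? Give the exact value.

T_s = v_R/a_R = (9/5)/5 = 0.3600 s
robot in T_r: 1.8000·0.2500 = 0.4500 m
robot under decel: 1.8000²/(2·5.0000) = 0.3240 m
human over T_r+T_s: 0.4000·(0.2500+0.3600) = 0.2440 m
C+Z_d+Z_r = 0.1200+0.0050+0.0300 = 0.1550 m
S_min ≈ 0.4500+0.3240+0.2440+0.1550  ⇒  S_min = 1173/1000 m

S_min = 1173/1000 m = 1.1730 m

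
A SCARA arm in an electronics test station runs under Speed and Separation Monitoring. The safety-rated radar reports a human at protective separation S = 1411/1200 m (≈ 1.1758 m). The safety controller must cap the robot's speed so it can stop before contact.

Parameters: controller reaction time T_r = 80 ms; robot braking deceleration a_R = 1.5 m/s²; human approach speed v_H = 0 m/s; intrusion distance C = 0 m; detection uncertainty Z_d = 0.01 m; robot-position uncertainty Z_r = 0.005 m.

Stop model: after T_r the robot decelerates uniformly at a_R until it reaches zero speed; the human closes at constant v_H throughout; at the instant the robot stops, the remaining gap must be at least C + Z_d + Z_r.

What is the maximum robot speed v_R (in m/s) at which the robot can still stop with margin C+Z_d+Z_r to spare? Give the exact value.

quadratic (1/3)·v² + (2/25)·v + (-1393/1200) = 0
  disc = (2/25)² − 4·(1/3)·(-1393/1200) = 34969/22500 ; √disc = 187/150
  v_R = (−(2/25) + 187/150) / (2·(1/3)) = 7/4 m/s
check:
stop time T_s = (7/4)/(3/2) = 1.1667 s
reaction-phase robot travel = 1.7500·0.0800 = 0.1400 m
robot covers 1.7500·1.1667 − ½·1.5000·1.1667² = 1.0208 m while stopping
person approaches 0.0000·(0.0800+1.1667) = 0.0000 m
margins: 0.0000+0.0100+0.0050 = 0.0150 m
sum ≈ 0.1400+1.0208+0.0000+0.0150 ≈ 1.1758 m = S ✓

v_R_max = 7/4 m/s = 1.7500 m/s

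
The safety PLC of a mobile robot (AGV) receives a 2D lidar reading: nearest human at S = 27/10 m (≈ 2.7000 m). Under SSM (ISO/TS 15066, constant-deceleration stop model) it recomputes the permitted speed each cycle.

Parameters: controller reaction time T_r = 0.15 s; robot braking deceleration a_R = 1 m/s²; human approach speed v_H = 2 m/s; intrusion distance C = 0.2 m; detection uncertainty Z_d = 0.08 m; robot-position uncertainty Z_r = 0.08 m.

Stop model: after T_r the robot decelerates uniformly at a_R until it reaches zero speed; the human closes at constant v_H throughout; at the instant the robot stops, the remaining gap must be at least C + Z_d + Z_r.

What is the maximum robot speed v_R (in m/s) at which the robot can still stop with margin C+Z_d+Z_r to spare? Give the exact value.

at the boundary: (1/2)·v² + (43/20)·v + (-51/25) = 0
  disc = (43/20)² − 4·(1/2)·(-51/25) = 3481/400 ; √disc = 59/20
  v_R = (−(43/20) + 59/20) / (2·(1/2)) = 4/5 m/s
check:
T_s = v_R/a_R = (4/5)/1 = 0.8000 s
robot covers v_R·T_r = 0.8000·0.1500 = 0.1200 m before braking
robot under decel: 0.8000²/(2·1.0000) = 0.3200 m
human closes 2.0000·0.9500 = 1.9000 m
C+Z_d+Z_r = 0.2000+0.0800+0.0800 = 0.3600 m
sum ≈ 0.1200+0.3200+1.9000+0.3600 ≈ 2.7000 m = S ✓

v_R_max = 4/5 m/s = 0.8000 m/s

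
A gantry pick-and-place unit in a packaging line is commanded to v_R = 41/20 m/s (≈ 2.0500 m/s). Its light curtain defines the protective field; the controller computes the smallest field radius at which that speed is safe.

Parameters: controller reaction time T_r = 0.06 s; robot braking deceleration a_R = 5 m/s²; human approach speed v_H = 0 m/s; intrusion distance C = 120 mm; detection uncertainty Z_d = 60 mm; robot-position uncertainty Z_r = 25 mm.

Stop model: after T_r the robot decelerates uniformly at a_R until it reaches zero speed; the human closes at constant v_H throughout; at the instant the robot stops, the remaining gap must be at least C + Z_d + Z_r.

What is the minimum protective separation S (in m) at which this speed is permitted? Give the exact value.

stop time T_s = (41/20)/5 = 0.4100 s
reaction-phase robot travel = 2.0500·0.0600 = 0.1230 m
braking distance = 2.0500²/(2·5.0000) = 0.4203 m
human closes 0.0000·0.4700 = 0.0000 m
residual clearance needed = 0.1200+0.0600+0.0250 = 0.2050 m
S_min ≈ 0.1230+0.4203+0.0000+0.2050  ⇒  S_min = 2993/4000 m

S_min = 2993/4000 m = 0.7482 m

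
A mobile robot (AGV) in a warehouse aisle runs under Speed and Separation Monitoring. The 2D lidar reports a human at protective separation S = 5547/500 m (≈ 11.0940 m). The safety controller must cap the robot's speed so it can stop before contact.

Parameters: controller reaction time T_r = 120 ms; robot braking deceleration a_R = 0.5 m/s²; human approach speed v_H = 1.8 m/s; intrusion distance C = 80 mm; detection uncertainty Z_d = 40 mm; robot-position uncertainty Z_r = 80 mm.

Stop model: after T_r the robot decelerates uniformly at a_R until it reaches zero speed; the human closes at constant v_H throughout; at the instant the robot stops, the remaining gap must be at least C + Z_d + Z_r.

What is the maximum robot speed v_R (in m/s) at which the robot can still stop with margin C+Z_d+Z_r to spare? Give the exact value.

v_R_max = 19/10 m/s = 1.9000 m/s

at the boundary: (1)·v² + (93/25)·v + (-5339/500) = 0
  disc = (93/25)² − 4·(1)·(-5339/500) = 35344/625 ; √disc = 188/25
  v_R = (−(93/25) + 188/25) / (2·(1)) = 19/10 m/s
check:
braking lasts T_s = (19/10)/(1/2) = 3.8000 s
reaction-phase robot travel = 1.9000·0.1200 = 0.2280 m
robot covers 1.9000·3.8000 − ½·0.5000·3.8000² = 3.6100 m while stopping
human over T_r+T_s: 1.8000·(0.1200+3.8000) = 7.0560 m
C+Z_d+Z_r = 0.0800+0.0400+0.0800 = 0.2000 m
sum ≈ 0.2280+3.6100+7.0560+0.2000 ≈ 11.0940 m = S ✓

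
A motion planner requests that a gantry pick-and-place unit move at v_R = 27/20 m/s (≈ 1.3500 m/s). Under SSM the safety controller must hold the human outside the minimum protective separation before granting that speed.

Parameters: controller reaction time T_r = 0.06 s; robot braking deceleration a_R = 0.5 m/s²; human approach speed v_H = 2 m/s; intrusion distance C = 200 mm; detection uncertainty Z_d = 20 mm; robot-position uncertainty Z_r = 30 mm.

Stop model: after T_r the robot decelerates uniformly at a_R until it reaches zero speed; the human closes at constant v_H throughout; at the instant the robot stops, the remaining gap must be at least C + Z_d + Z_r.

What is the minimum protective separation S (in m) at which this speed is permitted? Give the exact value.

stop time T_s = (27/20)/(1/2) = 2.7000 s
robot in T_r: 1.3500·0.0600 = 0.0810 m
robot under decel: 1.3500²/(2·0.5000) = 1.8225 m
person approaches 2.0000·(0.0600+2.7000) = 5.5200 m
C+Z_d+Z_r = 0.2000+0.0200+0.0300 = 0.2500 m
S_min ≈ 0.0810+1.8225+5.5200+0.2500  ⇒  S_min = 15347/2000 m

S_min = 15347/2000 m = 7.6735 m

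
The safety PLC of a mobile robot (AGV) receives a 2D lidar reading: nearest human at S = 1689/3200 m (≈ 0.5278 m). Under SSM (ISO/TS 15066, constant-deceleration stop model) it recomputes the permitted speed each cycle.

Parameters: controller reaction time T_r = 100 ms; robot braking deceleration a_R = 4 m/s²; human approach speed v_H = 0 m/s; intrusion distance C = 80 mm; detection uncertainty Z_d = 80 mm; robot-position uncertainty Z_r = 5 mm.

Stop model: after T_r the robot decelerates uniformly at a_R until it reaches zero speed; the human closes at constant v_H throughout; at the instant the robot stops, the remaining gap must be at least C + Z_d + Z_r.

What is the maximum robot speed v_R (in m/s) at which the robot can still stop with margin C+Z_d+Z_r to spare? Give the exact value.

collect terms ⇒ (1/8)·v_R² + (1/10)·v_R + (-1161/3200) = 0
  disc = (1/10)² − 4·(1/8)·(-1161/3200) = 49/256 ; √disc = 7/16
  v_R = (−(1/10) + 7/16) / (2·(1/8)) = 27/20 m/s
check:
braking lasts T_s = (27/20)/4 = 0.3375 s
robot in T_r: 1.3500·0.1000 = 0.1350 m
robot covers 1.3500·0.3375 − ½·4.0000·0.3375² = 0.2278 m while stopping
person approaches 0.0000·(0.1000+0.3375) = 0.0000 m
residual clearance needed = 0.0800+0.0800+0.0050 = 0.1650 m
sum ≈ 0.1350+0.2278+0.0000+0.1650 ≈ 0.5278 m = S ✓

v_R_max = 27/20 m/s = 1.3500 m/s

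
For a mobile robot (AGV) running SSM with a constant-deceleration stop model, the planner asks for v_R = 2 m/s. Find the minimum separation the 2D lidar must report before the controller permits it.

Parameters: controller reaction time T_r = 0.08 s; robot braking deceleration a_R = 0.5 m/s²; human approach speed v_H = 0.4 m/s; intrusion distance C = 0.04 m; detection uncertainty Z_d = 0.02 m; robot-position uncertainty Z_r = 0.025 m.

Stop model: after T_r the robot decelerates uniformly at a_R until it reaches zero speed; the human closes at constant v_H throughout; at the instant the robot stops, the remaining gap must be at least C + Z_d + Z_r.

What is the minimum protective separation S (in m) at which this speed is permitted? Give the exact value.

S_min = 5877/1000 m = 5.8770 m

stop time T_s = 2/(1/2) = 4.0000 s
reaction-phase robot travel = 2.0000·0.0800 = 0.1600 m
robot under decel: 2.0000²/(2·0.5000) = 4.0000 m
person approaches 0.4000·(0.0800+4.0000) = 1.6320 m
margins: 0.0400+0.0200+0.0250 = 0.0850 m
S_min ≈ 0.1600+4.0000+1.6320+0.0850  ⇒  S_min = 5877/1000 m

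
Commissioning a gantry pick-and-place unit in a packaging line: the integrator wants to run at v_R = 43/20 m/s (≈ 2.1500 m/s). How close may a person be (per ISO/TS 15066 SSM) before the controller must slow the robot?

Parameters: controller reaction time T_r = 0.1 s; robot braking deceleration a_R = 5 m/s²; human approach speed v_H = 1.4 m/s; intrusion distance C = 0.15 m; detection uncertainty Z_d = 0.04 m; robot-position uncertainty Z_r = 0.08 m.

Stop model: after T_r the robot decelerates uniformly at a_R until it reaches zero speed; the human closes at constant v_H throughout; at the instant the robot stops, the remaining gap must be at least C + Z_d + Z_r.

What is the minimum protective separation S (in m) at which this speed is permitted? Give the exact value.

stop time T_s = (43/20)/5 = 0.4300 s
reaction-phase robot travel = 2.1500·0.1000 = 0.2150 m
robot under decel: 2.1500²/(2·5.0000) = 0.4622 m
human over T_r+T_s: 1.4000·(0.1000+0.4300) = 0.7420 m
residual clearance needed = 0.1500+0.0400+0.0800 = 0.2700 m
S_min ≈ 0.2150+0.4622+0.7420+0.2700  ⇒  S_min = 6757/4000 m

S_min = 6757/4000 m = 1.6892 m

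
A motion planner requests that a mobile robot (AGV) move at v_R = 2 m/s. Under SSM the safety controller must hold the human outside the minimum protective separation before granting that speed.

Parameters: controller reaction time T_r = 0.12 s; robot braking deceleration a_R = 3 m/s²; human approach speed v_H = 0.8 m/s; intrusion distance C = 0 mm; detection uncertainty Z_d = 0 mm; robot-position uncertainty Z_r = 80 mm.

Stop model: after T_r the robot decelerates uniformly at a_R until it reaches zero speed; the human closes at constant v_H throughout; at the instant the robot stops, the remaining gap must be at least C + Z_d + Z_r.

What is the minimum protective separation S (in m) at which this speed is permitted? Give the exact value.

braking lasts T_s = 2/3 = 0.6667 s
robot covers v_R·T_r = 2.0000·0.1200 = 0.2400 m before braking
robot under decel: 2.0000²/(2·3.0000) = 0.6667 m
human over T_r+T_s: 0.8000·(0.1200+0.6667) = 0.6293 m
residual clearance needed = 0.0000+0.0000+0.0800 = 0.0800 m
S_min ≈ 0.2400+0.6667+0.6293+0.0800  ⇒  S_min = 202/125 m

S_min = 202/125 m = 1.6160 m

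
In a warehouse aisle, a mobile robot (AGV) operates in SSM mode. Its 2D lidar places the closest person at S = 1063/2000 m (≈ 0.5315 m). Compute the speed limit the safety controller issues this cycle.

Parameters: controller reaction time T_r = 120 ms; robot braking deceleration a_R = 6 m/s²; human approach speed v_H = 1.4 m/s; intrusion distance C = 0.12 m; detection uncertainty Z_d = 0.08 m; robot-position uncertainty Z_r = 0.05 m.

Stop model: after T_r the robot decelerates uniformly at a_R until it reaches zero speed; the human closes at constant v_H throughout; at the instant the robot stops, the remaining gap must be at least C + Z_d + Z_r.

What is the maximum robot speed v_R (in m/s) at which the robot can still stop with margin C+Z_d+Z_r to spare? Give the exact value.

at the boundary: (1/12)·v² + (53/150)·v + (-227/2000) = 0
  disc = (53/150)² − 4·(1/12)·(-227/2000) = 14641/90000 ; √disc = 121/300
  v_R = (−(53/150) + 121/300) / (2·(1/12)) = 3/10 m/s
check:
T_s = v_R/a_R = (3/10)/6 = 0.0500 s
reaction-phase robot travel = 0.3000·0.1200 = 0.0360 m
robot under decel: 0.3000²/(2·6.0000) = 0.0075 m
human over T_r+T_s: 1.4000·(0.1200+0.0500) = 0.2380 m
C+Z_d+Z_r = 0.1200+0.0800+0.0500 = 0.2500 m
sum ≈ 0.0360+0.0075+0.2380+0.2500 ≈ 0.5315 m = S ✓

v_R_max = 3/10 m/s = 0.3000 m/s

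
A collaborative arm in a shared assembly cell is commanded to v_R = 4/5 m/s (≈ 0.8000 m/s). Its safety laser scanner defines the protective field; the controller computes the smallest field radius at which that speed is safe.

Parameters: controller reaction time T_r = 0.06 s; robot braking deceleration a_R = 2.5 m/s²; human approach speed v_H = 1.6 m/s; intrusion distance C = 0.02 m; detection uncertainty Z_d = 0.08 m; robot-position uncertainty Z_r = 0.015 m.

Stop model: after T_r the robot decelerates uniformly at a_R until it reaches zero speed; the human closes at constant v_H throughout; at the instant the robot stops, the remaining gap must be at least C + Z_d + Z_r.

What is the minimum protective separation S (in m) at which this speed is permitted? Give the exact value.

braking lasts T_s = (4/5)/(5/2) = 0.3200 s
robot covers v_R·T_r = 0.8000·0.0600 = 0.0480 m before braking
robot covers 0.8000·0.3200 − ½·2.5000·0.3200² = 0.1280 m while stopping
human closes 1.6000·0.3800 = 0.6080 m
margins: 0.0200+0.0800+0.0150 = 0.1150 m
S_min ≈ 0.0480+0.1280+0.6080+0.1150  ⇒  S_min = 899/1000 m

S_min = 899/1000 m = 0.8990 m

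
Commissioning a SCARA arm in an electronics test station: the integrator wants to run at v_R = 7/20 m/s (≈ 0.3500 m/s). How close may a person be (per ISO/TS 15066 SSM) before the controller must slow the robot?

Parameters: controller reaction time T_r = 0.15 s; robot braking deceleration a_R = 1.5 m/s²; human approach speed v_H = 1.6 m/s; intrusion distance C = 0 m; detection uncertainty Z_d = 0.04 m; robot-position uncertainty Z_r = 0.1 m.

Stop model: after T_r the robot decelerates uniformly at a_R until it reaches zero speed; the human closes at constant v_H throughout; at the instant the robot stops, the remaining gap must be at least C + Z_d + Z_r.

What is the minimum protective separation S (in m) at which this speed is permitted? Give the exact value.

stop time T_s = (7/20)/(3/2) = 0.2333 s
robot covers v_R·T_r = 0.3500·0.1500 = 0.0525 m before braking
robot covers 0.3500·0.2333 − ½·1.5000·0.2333² = 0.0408 m while stopping
human closes 1.6000·0.3833 = 0.6133 m
residual clearance needed = 0.0000+0.0400+0.1000 = 0.1400 m
S_min ≈ 0.0525+0.0408+0.6133+0.1400  ⇒  S_min = 127/150 m

S_min = 127/150 m = 0.8467 m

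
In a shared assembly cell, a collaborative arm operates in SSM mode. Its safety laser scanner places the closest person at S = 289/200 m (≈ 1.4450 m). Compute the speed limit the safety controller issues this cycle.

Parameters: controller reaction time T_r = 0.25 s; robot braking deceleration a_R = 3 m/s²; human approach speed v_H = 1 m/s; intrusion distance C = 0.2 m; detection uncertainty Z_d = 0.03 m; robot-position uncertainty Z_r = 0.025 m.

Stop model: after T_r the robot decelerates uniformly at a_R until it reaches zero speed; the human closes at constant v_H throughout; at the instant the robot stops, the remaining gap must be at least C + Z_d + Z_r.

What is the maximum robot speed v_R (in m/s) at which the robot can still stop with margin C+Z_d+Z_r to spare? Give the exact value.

v_R_max = 6/5 m/s = 1.2000 m/s

quadratic (1/6)·v² + (7/12)·v + (-47/50) = 0
  disc = (7/12)² − 4·(1/6)·(-47/50) = 3481/3600 ; √disc = 59/60
  v_R = (−(7/12) + 59/60) / (2·(1/6)) = 6/5 m/s
check:
T_s = v_R/a_R = (6/5)/3 = 0.4000 s
robot in T_r: 1.2000·0.2500 = 0.3000 m
robot covers 1.2000·0.4000 − ½·3.0000·0.4000² = 0.2400 m while stopping
human closes 1.0000·0.6500 = 0.6500 m
C+Z_d+Z_r = 0.2000+0.0300+0.0250 = 0.2550 m
sum ≈ 0.3000+0.2400+0.6500+0.2550 ≈ 1.4450 m = S ✓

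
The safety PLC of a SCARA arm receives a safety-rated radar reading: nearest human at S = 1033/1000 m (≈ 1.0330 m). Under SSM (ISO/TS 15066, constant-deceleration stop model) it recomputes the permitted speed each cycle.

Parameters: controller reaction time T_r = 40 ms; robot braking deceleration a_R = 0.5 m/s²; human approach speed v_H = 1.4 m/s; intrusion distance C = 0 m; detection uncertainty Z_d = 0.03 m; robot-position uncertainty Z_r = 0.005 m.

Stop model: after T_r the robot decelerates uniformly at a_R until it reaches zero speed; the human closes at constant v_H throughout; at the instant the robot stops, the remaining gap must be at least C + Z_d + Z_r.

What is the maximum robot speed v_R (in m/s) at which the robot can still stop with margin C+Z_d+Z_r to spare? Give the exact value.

at the boundary: (1)·v² + (71/25)·v + (-471/500) = 0
  disc = (71/25)² − 4·(1)·(-471/500) = 7396/625 ; √disc = 86/25
  v_R = (−(71/25) + 86/25) / (2·(1)) = 3/10 m/s
check:
stop time T_s = (3/10)/(1/2) = 0.6000 s
robot covers v_R·T_r = 0.3000·0.0400 = 0.0120 m before braking
robot covers 0.3000·0.6000 − ½·0.5000·0.6000² = 0.0900 m while stopping
human over T_r+T_s: 1.4000·(0.0400+0.6000) = 0.8960 m
margins: 0.0000+0.0300+0.0050 = 0.0350 m
sum ≈ 0.0120+0.0900+0.8960+0.0350 ≈ 1.0330 m = S ✓

v_R_max = 3/10 m/s = 0.3000 m/s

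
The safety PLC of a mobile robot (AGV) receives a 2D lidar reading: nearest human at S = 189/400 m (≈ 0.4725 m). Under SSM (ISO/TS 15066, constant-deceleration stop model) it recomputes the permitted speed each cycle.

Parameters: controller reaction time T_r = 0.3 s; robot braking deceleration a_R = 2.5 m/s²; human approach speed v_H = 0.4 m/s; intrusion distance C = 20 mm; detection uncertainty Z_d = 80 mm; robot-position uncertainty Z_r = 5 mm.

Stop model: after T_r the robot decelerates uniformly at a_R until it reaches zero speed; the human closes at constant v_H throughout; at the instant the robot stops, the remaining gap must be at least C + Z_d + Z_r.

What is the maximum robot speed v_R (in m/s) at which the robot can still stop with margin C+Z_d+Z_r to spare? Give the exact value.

v_R_max = 9/20 m/s = 0.4500 m/s

collect terms ⇒ (1/5)·v_R² + (23/50)·v_R + (-99/400) = 0
  disc = (23/50)² − 4·(1/5)·(-99/400) = 256/625 ; √disc = 16/25
  v_R = (−(23/50) + 16/25) / (2·(1/5)) = 9/20 m/s
check:
braking lasts T_s = (9/20)/(5/2) = 0.1800 s
robot covers v_R·T_r = 0.4500·0.3000 = 0.1350 m before braking
robot covers 0.4500·0.1800 − ½·2.5000·0.1800² = 0.0405 m while stopping
person approaches 0.4000·(0.3000+0.1800) = 0.1920 m
margins: 0.0200+0.0800+0.0050 = 0.1050 m
sum ≈ 0.1350+0.0405+0.1920+0.1050 ≈ 0.4725 m = S ✓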